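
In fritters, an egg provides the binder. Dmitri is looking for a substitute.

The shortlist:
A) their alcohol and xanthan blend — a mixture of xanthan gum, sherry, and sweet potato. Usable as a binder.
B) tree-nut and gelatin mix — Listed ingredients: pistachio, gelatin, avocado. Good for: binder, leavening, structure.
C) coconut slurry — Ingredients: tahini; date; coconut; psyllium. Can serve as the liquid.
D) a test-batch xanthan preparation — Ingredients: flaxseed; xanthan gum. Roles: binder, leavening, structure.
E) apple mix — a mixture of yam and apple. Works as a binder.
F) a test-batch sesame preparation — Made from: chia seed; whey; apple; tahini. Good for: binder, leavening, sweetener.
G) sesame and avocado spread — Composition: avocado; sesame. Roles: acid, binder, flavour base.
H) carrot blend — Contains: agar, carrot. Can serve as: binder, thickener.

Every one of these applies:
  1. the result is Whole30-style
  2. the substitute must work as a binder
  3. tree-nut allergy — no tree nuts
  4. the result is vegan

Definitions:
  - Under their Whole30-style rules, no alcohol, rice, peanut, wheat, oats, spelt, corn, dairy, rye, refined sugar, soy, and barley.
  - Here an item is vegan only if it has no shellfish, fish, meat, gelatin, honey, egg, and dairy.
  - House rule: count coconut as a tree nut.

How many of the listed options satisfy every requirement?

4

A: has sherry, so not Whole30-style — out
B: has gelatin, so not vegan; has pistachio, so not tree-nut-free — out
C: not usable as a binder; has coconut, so not tree-nut-free — no
D: works as a binder, Whole30-style, vegan — OK
E: all constraints satisfied — OK
F: has whey, so not Whole30-style; has whey, so not vegan — no
G: only sesame and avocado; none excluded — keep
H: works as a binder, tree-nut-free, Whole30-style — keep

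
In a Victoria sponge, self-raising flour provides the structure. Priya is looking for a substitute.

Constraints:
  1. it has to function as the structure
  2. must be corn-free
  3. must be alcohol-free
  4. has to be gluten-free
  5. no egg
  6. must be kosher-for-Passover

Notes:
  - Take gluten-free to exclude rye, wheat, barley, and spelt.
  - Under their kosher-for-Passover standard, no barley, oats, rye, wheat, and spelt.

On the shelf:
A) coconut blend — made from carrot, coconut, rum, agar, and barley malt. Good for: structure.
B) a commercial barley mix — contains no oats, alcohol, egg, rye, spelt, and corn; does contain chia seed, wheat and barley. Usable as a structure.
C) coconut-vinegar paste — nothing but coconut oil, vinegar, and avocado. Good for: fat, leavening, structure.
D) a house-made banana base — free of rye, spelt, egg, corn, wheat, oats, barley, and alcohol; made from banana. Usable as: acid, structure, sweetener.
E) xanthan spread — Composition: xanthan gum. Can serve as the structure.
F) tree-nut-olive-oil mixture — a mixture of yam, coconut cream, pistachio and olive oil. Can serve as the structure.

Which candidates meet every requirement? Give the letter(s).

A: has barley malt, so not gluten-free; has barley malt, so not kosher-for-Passover (and 1 more) — reject
B: has barley, so not gluten-free; has barley, so not kosher-for-Passover — reject
C: no egg, gluten-free — keep
D: nothing on the exclusion list — OK
E: works as a structure, no alcohol, gluten-free — valid
F: no egg, no corn — OK

C, D, E, F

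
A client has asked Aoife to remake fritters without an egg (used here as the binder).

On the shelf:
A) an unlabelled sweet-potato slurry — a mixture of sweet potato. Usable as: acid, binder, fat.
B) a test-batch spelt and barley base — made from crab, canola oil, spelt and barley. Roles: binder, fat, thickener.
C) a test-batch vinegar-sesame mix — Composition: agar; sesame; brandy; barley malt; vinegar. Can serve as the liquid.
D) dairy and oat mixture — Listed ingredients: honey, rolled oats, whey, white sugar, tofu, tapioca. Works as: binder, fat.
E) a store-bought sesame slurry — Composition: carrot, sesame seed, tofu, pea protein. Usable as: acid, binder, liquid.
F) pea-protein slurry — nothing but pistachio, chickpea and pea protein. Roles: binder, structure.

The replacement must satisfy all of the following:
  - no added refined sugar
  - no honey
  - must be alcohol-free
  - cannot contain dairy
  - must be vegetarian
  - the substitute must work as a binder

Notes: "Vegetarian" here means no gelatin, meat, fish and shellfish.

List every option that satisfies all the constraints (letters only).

A: no honey, no alcohol — keep
B: has crab, so not vegetarian — out
C: not usable as a binder; has brandy, so not alcohol-free — out
D: has white sugar, so not no-added-sugar; has honey, so not honey-free (and 1 more) — no
E: all constraints satisfied — valid
F: every rule checks out — valid

A, E, F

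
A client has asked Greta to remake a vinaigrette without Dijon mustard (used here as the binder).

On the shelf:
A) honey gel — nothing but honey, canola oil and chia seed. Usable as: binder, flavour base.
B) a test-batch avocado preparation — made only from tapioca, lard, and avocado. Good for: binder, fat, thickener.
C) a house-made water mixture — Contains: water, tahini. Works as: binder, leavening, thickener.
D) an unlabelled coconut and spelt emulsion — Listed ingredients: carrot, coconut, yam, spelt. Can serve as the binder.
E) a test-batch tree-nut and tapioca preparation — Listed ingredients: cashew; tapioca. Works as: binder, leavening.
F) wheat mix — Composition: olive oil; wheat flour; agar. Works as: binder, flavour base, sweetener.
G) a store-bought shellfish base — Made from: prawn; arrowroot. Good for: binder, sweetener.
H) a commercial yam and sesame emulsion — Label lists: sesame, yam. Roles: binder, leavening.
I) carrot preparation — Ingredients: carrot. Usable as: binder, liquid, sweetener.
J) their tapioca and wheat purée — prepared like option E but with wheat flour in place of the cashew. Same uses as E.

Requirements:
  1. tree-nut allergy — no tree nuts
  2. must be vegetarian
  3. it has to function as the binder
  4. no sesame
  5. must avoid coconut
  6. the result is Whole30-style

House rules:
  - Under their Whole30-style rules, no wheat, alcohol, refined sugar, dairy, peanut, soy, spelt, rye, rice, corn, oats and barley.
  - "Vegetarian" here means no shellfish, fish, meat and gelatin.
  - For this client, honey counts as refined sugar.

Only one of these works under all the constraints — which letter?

A: has honey, so not Whole30-style — reject
B: has lard, so not vegetarian — out
C: has tahini, so not sesame-free — out
D: has spelt, so not Whole30-style; has coconut, so not coconut-free — reject
E: has cashew, so not tree-nut-free — reject
F: has wheat flour, so not Whole30-style — reject
G: has prawn, so not vegetarian — no
H: has sesame, so not sesame-free — no
I: only carrot; none excluded — OK
J: has wheat flour, so not Whole30-style — no

I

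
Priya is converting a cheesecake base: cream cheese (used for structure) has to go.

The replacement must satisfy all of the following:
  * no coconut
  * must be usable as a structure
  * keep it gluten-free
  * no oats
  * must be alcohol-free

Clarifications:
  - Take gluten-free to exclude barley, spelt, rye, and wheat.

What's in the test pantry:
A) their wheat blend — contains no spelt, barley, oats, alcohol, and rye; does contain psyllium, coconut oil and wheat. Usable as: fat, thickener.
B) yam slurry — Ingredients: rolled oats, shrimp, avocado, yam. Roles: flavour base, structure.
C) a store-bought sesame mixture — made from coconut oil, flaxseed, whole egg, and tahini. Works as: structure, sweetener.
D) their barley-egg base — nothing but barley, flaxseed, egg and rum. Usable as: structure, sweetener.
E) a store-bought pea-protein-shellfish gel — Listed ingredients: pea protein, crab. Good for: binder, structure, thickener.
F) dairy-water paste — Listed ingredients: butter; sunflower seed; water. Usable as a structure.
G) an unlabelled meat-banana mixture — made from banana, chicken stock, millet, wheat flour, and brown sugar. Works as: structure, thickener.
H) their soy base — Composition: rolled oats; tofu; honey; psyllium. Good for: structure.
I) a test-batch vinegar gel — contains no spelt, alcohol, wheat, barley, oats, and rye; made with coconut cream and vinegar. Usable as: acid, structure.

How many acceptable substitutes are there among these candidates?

A: not usable as a structure; has wheat, so not gluten-free (and 1 more) — no
B: has rolled oats, so not oat-free — reject
C: has coconut oil, so not coconut-free — out
D: has barley, so not gluten-free; has rum, so not alcohol-free — reject
E: no oats, no coconut — valid
F: only butter, sunflower seed, and water; none excluded — keep
G: has wheat flour, so not gluten-free — reject
H: has rolled oats, so not oat-free — out
I: has coconut cream, so not coconut-free — out

2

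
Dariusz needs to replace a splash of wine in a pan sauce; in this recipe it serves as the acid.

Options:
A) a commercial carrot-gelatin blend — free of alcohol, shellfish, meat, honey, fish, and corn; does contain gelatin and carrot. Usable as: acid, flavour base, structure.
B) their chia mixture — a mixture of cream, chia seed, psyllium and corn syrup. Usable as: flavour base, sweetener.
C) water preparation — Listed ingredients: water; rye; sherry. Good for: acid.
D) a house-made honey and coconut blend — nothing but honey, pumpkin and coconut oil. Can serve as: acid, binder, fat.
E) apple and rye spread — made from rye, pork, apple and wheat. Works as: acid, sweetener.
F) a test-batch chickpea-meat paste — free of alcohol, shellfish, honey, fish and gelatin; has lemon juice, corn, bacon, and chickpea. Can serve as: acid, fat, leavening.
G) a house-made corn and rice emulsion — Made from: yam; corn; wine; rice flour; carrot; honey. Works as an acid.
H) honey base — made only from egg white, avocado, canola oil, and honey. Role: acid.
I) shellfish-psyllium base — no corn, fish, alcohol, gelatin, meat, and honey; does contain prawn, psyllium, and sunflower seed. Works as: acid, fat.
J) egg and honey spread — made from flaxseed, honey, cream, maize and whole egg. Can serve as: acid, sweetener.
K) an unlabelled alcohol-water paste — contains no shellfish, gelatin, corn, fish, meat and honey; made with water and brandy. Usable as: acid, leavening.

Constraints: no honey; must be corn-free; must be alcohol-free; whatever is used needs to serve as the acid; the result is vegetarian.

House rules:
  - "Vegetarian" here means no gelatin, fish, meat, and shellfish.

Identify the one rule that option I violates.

vegetarian

usable as an acid: satisfied
vegetarian: has prawn — fails
corn-free: satisfied
alcohol-free: satisfied
honey-free: satisfied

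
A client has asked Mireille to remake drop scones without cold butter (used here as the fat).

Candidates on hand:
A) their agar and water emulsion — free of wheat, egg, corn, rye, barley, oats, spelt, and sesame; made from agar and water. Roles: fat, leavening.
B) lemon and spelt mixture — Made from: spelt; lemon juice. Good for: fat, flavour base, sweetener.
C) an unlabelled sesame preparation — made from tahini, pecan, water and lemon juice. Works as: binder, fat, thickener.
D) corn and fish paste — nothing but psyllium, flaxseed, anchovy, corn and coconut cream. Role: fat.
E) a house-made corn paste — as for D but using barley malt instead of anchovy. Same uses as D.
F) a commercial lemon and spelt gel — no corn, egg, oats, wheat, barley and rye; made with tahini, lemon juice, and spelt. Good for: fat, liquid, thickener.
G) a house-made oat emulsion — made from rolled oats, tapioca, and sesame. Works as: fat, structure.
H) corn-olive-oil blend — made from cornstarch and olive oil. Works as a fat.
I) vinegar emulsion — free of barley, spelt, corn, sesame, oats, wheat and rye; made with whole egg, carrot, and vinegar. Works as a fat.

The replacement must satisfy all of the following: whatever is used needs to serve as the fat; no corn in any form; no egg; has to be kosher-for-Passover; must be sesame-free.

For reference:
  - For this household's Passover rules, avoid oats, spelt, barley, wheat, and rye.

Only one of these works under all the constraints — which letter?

A: nothing on the exclusion list — OK
B: has spelt, so not kosher-for-Passover — no
C: has tahini, so not sesame-free — out
D: has corn, so not corn-free — no
E: has barley malt, so not kosher-for-Passover; has corn, so not corn-free — out
F: has spelt, so not kosher-for-Passover; has tahini, so not sesame-free — out
G: has rolled oats, so not kosher-for-Passover; has sesame, so not sesame-free — out
H: has cornstarch, so not corn-free — no
I: has whole egg, so not egg-free — out

A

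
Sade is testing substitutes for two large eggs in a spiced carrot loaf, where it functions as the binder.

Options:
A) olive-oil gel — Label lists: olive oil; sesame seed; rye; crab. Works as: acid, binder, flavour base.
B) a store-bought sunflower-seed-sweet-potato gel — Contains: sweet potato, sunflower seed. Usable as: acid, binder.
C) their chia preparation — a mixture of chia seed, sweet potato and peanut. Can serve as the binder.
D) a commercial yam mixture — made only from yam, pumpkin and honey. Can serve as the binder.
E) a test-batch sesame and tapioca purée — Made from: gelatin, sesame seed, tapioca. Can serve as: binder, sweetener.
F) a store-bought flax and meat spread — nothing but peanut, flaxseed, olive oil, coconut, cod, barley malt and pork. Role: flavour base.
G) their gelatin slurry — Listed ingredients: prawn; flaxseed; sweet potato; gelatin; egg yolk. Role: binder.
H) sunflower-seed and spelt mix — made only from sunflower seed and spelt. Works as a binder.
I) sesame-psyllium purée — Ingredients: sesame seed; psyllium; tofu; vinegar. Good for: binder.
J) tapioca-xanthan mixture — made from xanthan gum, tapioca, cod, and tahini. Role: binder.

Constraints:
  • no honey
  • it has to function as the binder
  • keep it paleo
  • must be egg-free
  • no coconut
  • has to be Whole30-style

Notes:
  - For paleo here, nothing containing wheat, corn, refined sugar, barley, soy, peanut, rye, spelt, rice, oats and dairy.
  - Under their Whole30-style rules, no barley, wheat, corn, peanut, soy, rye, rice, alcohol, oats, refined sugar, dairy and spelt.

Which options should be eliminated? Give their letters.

A: has rye, so not paleo; has rye, so not Whole30-style — reject
B: works as a binder, no coconut, no egg — keep
C: has peanut, so not paleo; has peanut, so not Whole30-style — reject
D: has honey, so not honey-free — no
E: works as a binder, no egg, paleo — OK
F: not usable as a binder; has barley malt, so not paleo (and 2 more) — reject
G: has egg yolk, so not egg-free — out
H: has spelt, so not paleo; has spelt, so not Whole30-style — reject
I: has tofu, so not paleo; has tofu, so not Whole30-style — no
J: nothing on the exclusion list — valid

A, C, D, F, G, H, I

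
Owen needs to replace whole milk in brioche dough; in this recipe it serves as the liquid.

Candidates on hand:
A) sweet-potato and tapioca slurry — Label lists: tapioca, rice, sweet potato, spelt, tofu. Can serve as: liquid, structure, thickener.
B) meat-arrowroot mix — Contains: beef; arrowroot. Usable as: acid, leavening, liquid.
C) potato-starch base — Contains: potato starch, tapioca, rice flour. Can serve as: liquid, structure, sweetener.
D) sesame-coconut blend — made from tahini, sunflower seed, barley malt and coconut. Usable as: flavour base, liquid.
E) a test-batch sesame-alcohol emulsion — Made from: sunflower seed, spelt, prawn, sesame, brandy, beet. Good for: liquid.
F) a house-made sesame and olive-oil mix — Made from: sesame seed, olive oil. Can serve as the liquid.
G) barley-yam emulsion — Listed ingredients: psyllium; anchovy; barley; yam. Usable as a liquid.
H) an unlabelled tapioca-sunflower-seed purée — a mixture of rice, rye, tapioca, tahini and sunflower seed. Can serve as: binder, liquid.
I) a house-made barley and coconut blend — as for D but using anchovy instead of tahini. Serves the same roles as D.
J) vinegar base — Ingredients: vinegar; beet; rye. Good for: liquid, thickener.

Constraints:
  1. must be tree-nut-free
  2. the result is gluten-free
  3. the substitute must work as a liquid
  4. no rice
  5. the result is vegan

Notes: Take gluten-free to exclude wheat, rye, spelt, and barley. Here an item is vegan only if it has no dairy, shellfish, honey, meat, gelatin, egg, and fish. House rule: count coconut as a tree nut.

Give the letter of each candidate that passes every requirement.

A: has spelt, so not gluten-free; has rice, so not rice-free — out
B: has beef, so not vegan — no
C: has rice flour, so not rice-free — out
D: has barley malt, so not gluten-free; has coconut, so not tree-nut-free — no
E: has spelt, so not gluten-free; has prawn, so not vegan — reject
F: works as a liquid, gluten-free, tree-nut-free — valid
G: has barley, so not gluten-free; has anchovy, so not vegan — reject
H: has rye, so not gluten-free; has rice, so not rice-free — no
I: has barley malt, so not gluten-free; has anchovy, so not vegan (and 1 more) — out
J: has rye, so not gluten-free — no

F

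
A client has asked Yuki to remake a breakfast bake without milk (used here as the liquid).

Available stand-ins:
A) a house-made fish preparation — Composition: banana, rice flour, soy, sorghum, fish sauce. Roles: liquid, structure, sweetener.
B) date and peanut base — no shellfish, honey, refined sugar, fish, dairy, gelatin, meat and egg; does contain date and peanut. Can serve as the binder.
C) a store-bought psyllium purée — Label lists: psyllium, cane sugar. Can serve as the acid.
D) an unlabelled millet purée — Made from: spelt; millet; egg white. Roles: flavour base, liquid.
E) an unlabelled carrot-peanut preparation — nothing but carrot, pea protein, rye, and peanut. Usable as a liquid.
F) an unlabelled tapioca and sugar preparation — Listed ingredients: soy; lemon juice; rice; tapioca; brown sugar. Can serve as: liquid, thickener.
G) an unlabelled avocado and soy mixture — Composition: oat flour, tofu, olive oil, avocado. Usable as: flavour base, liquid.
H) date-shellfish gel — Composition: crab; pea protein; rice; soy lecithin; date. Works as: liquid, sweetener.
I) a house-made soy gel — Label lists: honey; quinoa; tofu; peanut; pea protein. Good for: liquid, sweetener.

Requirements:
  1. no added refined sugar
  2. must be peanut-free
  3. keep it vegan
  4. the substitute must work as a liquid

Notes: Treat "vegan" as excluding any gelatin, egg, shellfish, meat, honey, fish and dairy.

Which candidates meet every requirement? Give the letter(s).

A: has fish sauce, so not vegan — no
B: not usable as a liquid; has peanut, so not peanut-free — no
C: not usable as a liquid; has cane sugar, so not no-added-sugar — out
D: has egg white, so not vegan — reject
E: has peanut, so not peanut-free — no
F: has brown sugar, so not no-added-sugar — reject
G: oat flour and tofu etc. — none of it excluded — keep
H: has crab, so not vegan — out
I: has honey, so not vegan; has peanut, so not peanut-free — out

G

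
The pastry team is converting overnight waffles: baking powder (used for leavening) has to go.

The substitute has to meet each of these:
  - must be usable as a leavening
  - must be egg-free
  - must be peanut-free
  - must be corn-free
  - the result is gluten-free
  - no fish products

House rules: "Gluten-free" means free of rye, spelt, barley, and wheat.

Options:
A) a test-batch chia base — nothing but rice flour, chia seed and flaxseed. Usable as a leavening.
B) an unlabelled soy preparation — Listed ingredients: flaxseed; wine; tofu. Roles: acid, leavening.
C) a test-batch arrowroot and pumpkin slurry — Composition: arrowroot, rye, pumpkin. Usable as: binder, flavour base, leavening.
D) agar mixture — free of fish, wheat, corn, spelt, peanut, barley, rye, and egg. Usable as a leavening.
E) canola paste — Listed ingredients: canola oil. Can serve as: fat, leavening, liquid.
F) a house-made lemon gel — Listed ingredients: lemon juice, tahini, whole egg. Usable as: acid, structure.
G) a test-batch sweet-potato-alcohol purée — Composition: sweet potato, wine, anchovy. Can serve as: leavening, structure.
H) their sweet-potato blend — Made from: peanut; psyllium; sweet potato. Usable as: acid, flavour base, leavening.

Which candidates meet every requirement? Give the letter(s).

A, B, D, E

A: every rule checks out — valid
B: only wine, tofu, and flaxseed; none excluded — OK
C: has rye, so not gluten-free — reject
D: works as a leavening, no fish, no peanut — OK
E: all constraints satisfied — OK
F: not usable as a leavening; has whole egg, so not egg-free — out
G: has anchovy, so not fish-free — reject
H: has peanut, so not peanut-free — reject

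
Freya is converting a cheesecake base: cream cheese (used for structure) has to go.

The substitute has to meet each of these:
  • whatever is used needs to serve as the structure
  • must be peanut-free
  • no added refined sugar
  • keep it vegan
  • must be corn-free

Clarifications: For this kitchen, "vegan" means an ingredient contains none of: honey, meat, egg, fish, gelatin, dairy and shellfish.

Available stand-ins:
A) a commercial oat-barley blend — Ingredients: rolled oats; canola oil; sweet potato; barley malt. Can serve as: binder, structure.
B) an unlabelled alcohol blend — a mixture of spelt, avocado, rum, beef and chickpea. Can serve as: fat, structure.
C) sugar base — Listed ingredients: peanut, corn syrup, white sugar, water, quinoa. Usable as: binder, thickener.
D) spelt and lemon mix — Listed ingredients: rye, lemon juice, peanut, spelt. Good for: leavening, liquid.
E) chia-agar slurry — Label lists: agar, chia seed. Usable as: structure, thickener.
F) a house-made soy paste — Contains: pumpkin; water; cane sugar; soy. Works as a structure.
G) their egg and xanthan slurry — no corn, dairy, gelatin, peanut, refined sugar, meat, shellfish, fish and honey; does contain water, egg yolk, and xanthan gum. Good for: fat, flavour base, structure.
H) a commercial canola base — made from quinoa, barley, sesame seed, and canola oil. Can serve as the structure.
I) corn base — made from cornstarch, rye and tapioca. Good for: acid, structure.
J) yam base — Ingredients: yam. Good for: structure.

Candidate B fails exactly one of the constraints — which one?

vegan

usable as a structure: satisfied
vegan: has beef — fails
corn-free: satisfied
peanut-free: satisfied
no-added-sugar: satisfied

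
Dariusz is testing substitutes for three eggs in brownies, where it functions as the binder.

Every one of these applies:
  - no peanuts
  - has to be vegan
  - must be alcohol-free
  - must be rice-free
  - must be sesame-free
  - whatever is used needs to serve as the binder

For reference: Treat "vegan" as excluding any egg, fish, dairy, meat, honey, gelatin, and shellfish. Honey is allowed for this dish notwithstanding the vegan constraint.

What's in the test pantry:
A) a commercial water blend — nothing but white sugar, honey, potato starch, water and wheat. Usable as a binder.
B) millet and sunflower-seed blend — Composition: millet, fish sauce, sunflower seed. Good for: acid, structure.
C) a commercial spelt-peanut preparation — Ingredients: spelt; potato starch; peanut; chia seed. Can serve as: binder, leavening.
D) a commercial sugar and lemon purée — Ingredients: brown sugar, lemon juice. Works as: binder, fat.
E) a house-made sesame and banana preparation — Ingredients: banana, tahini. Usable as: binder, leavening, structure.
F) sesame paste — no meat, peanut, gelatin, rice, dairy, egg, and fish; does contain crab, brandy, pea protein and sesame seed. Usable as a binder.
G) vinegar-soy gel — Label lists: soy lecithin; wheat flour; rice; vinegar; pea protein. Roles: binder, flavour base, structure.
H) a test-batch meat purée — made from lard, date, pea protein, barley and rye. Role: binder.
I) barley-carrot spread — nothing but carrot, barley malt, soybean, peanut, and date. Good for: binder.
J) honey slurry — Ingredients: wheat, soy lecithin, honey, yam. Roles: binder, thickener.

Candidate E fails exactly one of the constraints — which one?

usable as a binder: satisfied
vegan: satisfied
peanut-free: satisfied
sesame-free: has tahini — fails
alcohol-free: satisfied
rice-free: satisfied

sesame-free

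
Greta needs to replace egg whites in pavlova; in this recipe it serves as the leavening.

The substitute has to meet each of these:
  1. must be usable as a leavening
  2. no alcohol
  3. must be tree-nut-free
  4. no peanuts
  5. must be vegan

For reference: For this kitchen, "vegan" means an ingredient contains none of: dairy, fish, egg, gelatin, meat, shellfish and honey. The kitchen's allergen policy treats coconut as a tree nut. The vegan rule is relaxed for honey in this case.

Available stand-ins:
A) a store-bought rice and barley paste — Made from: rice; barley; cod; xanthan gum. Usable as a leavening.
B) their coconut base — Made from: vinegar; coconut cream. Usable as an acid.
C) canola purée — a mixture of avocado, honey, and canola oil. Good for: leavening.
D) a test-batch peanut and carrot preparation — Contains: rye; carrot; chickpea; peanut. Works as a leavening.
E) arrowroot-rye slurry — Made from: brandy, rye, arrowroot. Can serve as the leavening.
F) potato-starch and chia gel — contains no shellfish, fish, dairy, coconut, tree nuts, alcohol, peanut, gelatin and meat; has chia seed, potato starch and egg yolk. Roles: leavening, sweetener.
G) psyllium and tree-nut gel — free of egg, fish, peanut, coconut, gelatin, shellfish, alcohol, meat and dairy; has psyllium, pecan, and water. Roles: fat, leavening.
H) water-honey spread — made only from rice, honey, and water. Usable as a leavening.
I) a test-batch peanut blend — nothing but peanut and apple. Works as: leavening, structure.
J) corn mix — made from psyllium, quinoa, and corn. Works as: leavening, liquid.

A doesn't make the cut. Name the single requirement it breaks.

vegan

usable as a leavening: satisfied
vegan: has cod — fails
tree-nut-free: satisfied
peanut-free: satisfied
alcohol-free: satisfied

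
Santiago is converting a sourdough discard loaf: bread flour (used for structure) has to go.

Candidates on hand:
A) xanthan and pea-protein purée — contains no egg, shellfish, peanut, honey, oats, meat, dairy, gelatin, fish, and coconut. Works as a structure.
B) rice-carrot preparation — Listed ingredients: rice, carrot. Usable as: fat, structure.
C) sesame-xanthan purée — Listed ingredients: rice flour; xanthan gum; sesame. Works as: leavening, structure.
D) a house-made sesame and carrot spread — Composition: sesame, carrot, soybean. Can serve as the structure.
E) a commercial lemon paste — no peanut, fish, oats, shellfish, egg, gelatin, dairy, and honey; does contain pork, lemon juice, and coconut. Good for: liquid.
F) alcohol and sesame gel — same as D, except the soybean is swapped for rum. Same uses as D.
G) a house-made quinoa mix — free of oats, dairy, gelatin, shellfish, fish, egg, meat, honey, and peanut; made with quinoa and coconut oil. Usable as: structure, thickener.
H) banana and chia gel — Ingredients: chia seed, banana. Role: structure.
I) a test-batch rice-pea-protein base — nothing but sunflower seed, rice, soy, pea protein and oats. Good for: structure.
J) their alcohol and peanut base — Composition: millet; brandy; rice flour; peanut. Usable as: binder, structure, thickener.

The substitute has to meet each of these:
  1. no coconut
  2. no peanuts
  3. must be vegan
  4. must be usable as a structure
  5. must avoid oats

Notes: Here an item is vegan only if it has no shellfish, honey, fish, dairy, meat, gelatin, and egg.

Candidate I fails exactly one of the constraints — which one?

usable as a structure: satisfied
vegan: satisfied
coconut-free: satisfied
oat-free: has oats — fails
peanut-free: satisfied

oat-free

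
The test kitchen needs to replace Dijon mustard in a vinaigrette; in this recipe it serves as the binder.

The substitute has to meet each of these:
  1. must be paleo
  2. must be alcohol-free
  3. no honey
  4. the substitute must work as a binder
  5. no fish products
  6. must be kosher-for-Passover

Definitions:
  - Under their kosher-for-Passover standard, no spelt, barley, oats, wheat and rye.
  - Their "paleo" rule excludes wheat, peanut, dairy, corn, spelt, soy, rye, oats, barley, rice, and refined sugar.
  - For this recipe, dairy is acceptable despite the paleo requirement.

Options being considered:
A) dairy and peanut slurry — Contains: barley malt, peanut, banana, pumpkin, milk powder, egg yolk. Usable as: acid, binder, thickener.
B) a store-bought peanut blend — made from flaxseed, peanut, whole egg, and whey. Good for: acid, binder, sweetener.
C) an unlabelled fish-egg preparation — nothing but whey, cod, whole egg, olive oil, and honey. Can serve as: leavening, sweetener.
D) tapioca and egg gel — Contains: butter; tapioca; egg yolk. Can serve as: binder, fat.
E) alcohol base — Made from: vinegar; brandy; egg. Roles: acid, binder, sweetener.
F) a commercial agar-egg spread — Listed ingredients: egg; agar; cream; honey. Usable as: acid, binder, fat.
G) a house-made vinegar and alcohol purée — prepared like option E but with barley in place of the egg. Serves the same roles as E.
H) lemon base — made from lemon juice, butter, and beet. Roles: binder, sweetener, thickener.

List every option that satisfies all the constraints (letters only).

A: has barley malt, so not kosher-for-Passover; has barley malt, so not paleo — reject
B: has peanut, so not paleo — reject
C: not usable as a binder; has cod, so not fish-free (and 1 more) — out
D: dairy is permitted under the paleo carve-out; nothing else excluded — OK
E: has brandy, so not alcohol-free — reject
F: has honey, so not honey-free — no
G: has barley, so not kosher-for-Passover; has barley, so not paleo (and 1 more) — out
H: dairy is permitted under the paleo carve-out; nothing else excluded — valid

D, H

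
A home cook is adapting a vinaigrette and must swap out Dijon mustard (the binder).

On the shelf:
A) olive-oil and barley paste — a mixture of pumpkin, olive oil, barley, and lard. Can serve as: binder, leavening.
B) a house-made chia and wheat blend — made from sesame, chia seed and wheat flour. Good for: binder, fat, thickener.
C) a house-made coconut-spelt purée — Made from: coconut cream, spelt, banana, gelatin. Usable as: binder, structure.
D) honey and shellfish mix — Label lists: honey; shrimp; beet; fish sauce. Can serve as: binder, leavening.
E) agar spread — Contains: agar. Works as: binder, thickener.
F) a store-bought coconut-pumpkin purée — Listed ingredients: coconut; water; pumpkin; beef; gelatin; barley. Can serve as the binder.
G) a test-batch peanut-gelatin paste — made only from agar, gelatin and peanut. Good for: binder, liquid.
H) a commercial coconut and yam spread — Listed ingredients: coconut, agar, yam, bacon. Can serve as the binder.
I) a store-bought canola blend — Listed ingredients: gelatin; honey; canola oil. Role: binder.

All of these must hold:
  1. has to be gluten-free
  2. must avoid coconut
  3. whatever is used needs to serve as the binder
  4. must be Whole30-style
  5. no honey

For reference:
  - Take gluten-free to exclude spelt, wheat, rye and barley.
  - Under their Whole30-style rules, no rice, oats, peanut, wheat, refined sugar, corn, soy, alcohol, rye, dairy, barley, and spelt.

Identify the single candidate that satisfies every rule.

A: has barley, so not gluten-free; has barley, so not Whole30-style — reject
B: has wheat flour, so not gluten-free; has wheat flour, so not Whole30-style — no
C: has spelt, so not gluten-free; has spelt, so not Whole30-style (and 1 more) — out
D: has honey, so not honey-free — reject
E: only agar; none excluded — valid
F: has barley, so not gluten-free; has barley, so not Whole30-style (and 1 more) — no
G: has peanut, so not Whole30-style — reject
H: has coconut, so not coconut-free — no
I: has honey, so not honey-free — out

E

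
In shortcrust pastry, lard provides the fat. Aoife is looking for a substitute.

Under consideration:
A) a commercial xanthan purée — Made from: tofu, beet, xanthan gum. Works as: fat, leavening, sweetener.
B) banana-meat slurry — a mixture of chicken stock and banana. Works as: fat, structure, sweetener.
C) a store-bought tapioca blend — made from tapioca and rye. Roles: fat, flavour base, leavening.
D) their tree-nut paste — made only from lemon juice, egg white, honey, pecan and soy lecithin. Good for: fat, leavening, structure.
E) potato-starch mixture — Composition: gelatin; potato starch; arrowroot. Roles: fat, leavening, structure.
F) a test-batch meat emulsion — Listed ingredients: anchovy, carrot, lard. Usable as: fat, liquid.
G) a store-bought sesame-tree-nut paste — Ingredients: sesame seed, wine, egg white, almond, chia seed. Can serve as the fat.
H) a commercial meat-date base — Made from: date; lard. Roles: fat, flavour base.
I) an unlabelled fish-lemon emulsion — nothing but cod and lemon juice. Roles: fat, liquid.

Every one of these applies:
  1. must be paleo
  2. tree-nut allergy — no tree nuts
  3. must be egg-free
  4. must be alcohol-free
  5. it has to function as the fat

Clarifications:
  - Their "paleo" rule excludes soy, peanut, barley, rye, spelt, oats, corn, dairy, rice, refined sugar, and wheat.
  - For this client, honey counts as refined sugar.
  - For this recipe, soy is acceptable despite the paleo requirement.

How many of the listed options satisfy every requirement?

6

A: soy is permitted under the paleo carve-out; nothing else excluded — valid
B: works as a fat, no egg, no alcohol — keep
C: has rye, so not paleo — out
D: has honey, so not paleo; has egg white, so not egg-free (and 1 more) — out
E: every rule checks out — valid
F: only anchovy, lard, and carrot; none excluded — keep
G: has egg white, so not egg-free; has almond, so not tree-nut-free (and 1 more) — no
H: works as a fat, no alcohol, no egg — OK
I: all constraints satisfied — valid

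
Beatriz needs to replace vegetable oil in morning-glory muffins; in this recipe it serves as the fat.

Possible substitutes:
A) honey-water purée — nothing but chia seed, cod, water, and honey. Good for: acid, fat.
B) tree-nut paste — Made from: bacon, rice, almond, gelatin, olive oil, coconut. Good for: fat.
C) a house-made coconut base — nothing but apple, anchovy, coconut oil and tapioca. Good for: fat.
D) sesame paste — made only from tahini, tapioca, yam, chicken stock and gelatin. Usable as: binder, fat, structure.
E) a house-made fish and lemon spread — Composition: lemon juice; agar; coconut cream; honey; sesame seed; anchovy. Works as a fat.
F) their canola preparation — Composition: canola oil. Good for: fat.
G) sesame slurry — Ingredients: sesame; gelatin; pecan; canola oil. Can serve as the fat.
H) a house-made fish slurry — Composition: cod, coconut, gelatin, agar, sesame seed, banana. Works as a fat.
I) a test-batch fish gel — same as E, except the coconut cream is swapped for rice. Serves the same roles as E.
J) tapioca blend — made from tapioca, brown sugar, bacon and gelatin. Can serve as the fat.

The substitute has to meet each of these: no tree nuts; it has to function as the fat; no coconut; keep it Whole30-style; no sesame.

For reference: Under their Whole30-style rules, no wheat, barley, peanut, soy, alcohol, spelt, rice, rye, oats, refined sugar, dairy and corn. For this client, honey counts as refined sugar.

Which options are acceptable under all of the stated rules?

F

A: has honey, so not Whole30-style — no
B: has rice, so not Whole30-style; has almond, so not tree-nut-free (and 1 more) — reject
C: has coconut oil, so not coconut-free — out
D: has tahini, so not sesame-free — out
E: has honey, so not Whole30-style; has coconut cream, so not coconut-free (and 1 more) — reject
F: only canola oil; none excluded — OK
G: has pecan, so not tree-nut-free; has sesame, so not sesame-free — reject
H: has coconut, so not coconut-free; has sesame seed, so not sesame-free — out
I: has honey, so not Whole30-style; has sesame seed, so not sesame-free — no
J: has brown sugar, so not Whole30-style — out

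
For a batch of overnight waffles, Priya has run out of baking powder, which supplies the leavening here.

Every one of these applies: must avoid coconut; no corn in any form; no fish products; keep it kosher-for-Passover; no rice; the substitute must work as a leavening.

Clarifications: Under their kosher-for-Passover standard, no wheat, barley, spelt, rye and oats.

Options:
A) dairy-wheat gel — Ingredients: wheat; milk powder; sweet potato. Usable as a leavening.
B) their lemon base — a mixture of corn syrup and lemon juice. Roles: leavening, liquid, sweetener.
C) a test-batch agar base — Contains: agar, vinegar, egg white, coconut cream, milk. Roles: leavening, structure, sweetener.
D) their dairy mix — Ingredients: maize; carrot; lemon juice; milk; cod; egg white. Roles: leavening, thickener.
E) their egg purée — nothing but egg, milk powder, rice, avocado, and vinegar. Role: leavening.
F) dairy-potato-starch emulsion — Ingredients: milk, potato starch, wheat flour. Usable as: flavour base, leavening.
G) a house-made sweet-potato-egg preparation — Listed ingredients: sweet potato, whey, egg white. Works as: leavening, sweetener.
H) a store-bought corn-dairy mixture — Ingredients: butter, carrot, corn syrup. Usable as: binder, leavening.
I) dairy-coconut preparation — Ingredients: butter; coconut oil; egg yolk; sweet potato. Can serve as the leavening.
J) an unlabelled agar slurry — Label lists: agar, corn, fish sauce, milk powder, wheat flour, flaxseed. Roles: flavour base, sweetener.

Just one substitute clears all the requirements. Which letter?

G

A: has wheat, so not kosher-for-Passover — reject
B: has corn syrup, so not corn-free — no
C: has coconut cream, so not coconut-free — no
D: has maize, so not corn-free; has cod, so not fish-free — no
E: has rice, so not rice-free — out
F: has wheat flour, so not kosher-for-Passover — reject
G: nothing on the exclusion list — OK
H: has corn syrup, so not corn-free — reject
I: has coconut oil, so not coconut-free — reject
J: not usable as a leavening; has wheat flour, so not kosher-for-Passover (and 2 more) — reject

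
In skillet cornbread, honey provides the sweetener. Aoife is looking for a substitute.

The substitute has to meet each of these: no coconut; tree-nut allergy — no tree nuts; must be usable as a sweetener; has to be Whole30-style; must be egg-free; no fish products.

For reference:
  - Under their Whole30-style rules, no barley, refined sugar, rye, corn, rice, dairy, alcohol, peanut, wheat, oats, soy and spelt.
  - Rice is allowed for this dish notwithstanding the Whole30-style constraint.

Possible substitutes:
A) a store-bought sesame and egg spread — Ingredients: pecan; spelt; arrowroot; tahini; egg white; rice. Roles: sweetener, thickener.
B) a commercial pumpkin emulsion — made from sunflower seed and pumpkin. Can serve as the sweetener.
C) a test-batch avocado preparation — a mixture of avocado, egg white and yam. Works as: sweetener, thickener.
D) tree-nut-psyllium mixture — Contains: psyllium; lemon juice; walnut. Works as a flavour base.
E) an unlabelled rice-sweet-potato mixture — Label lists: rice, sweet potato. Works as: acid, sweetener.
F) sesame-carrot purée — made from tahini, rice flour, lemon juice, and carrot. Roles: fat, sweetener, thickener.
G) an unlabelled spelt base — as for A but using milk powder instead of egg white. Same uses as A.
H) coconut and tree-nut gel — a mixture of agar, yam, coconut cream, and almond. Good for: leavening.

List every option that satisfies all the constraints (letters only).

A: has spelt, so not Whole30-style; has egg white, so not egg-free (and 1 more) — no
B: Whole30-style, no tree nuts — valid
C: has egg white, so not egg-free — reject
D: not usable as a sweetener; has walnut, so not tree-nut-free — out
E: rice is permitted under the Whole30-style carve-out; nothing else excluded — OK
F: rice is permitted under the Whole30-style carve-out; nothing else excluded — valid
G: has milk powder, so not Whole30-style; has pecan, so not tree-nut-free — reject
H: not usable as a sweetener; has almond, so not tree-nut-free (and 1 more) — reject

B, E, F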